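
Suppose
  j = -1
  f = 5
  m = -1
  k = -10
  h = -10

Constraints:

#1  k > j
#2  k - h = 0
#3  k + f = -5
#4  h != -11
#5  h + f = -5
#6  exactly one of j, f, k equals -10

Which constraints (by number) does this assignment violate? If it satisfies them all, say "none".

#1 k = -10, j = -1; -10 ≤ -1 (want >) — violated.
#2 k - h = -10 - (-10) = 0 — satisfied.
#3 k + f = -10 + 5 = -5 — satisfied.
#4 h = -10, and -10 ≠ -11 — satisfied.
#5 h + f = -10 + 5 = -5 — satisfied.
#6 j=-1, f=5, k=-10; 1 of them equals -10 — satisfied.

Constraint 1 is violated.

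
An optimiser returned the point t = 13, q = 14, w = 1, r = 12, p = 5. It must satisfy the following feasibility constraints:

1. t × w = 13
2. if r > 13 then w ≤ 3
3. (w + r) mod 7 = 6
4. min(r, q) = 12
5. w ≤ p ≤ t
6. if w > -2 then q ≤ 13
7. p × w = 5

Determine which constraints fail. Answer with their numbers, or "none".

The assignment fails constraint 6.

1. t × w = 13 × 1 = 13  ✓
2. r = 12, not > 13; antecedent false, conditional vacuously true  ✓
3. w + r = 13; 13 mod 7 = 6  ✓
4. min(12, 14) = 12  ✓
5. values 1 ≤ 5 ≤ 13  ✓
6. w = 1 > -2, so we need q ≤ 13; but q = 14 > 13  ✗
7. p × w = 5 × 1 = 5  ✓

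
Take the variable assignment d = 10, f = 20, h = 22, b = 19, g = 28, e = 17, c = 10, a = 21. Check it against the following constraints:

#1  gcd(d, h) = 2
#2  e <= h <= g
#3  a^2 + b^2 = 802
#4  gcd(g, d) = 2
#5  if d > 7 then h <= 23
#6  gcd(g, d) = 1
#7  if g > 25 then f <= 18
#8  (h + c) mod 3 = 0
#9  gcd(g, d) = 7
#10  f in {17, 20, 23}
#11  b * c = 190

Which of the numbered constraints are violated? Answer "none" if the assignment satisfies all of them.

#1 gcd(10, 22) = 2  ✓
#2 values 17 <= 22 <= 28  ✓
#3 a^2 + b^2 = 21^2 + 19^2 = 441 + 361 = 802  ✓
#4 gcd(28, 10) = 2  ✓
#5 d = 10 > 7, so we need h ≤ 23; h = 22 ≤ 23  ✓
#6 gcd(28, 10) = 2, not 1  ✗
#7 g = 28 > 25, so we need f ≤ 18; but f = 20 > 18  ✗
#8 h + c = 32; 32 mod 3 = 2, not 0  ✗
#9 gcd(28, 10) = 2, not 7  ✗
#10 f = 20 is in {17, 20, 23}  ✓
#11 b * c = 19 * 10 = 190  ✓

The assignment fails constraints 6, 7, 8, 9.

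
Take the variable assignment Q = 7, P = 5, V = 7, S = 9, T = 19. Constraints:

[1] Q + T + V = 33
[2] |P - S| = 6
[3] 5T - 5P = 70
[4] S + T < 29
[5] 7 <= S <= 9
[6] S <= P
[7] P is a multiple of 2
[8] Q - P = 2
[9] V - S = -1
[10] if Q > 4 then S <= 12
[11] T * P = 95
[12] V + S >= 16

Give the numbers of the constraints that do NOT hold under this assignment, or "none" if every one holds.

Violated: 2, 6, 7, and 9.

[1] Q + T + V = 7 + 19 + 7 = 33 — holds.
[2] |5 - 9| = 4, not 6 — does not hold.
[3] 5T - 5P = 5(19) - 5(5) = 70 — holds.
[4] S + T = 9 + 19 = 28; 28 < 29 — holds.
[5] S = 9 lies in [7, 9] — holds.
[6] S = 9, P = 5; 9 > 5 (want ≤) — does not hold.
[7] 5 = 2*2 + 1, so 2 does not divide 5 — does not hold.
[8] Q - P = 7 - 5 = 2 — holds.
[9] V - S = 7 - 9 = -2, not -1 — does not hold.
[10] Q = 7 > 4, so we need S ≤ 12; S = 9 ≤ 12 — holds.
[11] T * P = 19 * 5 = 95 — holds.
[12] V + S = 7 + 9 = 16; 16 ≥ 16 — holds.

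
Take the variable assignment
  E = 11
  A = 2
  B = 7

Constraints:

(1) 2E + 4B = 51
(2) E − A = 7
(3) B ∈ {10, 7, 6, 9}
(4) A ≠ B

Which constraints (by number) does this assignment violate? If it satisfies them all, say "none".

(1) 2E + 4B = 2(11) + 4(7) = 50, not 51 — does not hold.
(2) E − A = 11 − 2 = 9, not 7 — does not hold.
(3) B = 7 is in {10, 7, 6, 9} — holds.
(4) A = 2, B = 7; distinct — holds.

Violated: 1 and 2.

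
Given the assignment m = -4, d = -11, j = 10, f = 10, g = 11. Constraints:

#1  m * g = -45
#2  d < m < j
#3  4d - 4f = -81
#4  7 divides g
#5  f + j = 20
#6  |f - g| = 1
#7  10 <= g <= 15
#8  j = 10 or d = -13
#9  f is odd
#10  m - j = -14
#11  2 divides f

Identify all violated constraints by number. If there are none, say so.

Constraints 1, 3, 4, and 9 are violated.

#1 m * g = -4 * 11 = -44, not -45 — violated.
#2 values -11 < -4 < 10 — satisfied.
#3 4d - 4f = 4(-11) - 4(10) = -84, not -81 — violated.
#4 11 = 7*1 + 4, so 7 does not divide 11 — violated.
#5 f + j = 10 + 10 = 20 — satisfied.
#6 |10 - 11| = 1 — satisfied.
#7 g = 11 lies in [10, 15] — satisfied.
#8 j = 10 = 10 (first disjunct) — satisfied.
#9 f = 10 is even — violated.
#10 m - j = -4 - 10 = -14 — satisfied.
#11 10 / 2 = 5, so 2 divides 10 — satisfied.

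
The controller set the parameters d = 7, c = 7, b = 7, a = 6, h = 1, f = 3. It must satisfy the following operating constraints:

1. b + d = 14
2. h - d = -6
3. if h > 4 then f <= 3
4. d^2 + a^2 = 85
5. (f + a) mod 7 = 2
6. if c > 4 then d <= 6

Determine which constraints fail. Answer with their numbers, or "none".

Constraint 6 does not hold.

1. b + d = 7 + 7 = 14  ✔
2. h - d = 1 - 7 = -6  ✔
3. h = 1, not > 4; antecedent false, conditional vacuously true  ✔
4. d^2 + a^2 = 7^2 + 6^2 = 49 + 36 = 85  ✔
5. f + a = 9; 9 mod 7 = 2  ✔
6. c = 7 > 4, so we need d ≤ 6; but d = 7 > 6  ✘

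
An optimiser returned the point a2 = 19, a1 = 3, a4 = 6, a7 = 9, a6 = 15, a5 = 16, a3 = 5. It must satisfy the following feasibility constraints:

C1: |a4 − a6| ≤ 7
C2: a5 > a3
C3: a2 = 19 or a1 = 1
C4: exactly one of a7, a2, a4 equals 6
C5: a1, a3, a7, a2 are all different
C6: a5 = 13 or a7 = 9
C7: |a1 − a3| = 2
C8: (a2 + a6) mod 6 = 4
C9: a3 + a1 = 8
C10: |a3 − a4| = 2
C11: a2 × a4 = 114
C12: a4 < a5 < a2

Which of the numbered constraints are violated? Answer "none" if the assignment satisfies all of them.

C1: |6 − 15| = 9; 9 > 7, exceeds bound 7  ✗
C2: a5 = 16, a3 = 5; 16 > 5  ✓
C3: a2 = 19 = 19 (first disjunct)  ✓
C4: a7=9, a2=19, a4=6; 1 of them equals 6  ✓
C5: values 3, 5, 9, 19 are pairwise distinct  ✓
C6: a5 = 16 ≠ 13, but a7 = 9 = 9 (second disjunct)  ✓
C7: |3 − 5| = 2  ✓
C8: a2 + a6 = 34; 34 mod 6 = 4  ✓
C9: a3 + a1 = 5 + 3 = 8  ✓
C10: |5 − 6| = 1, not 2  ✗
C11: a2 × a4 = 19 × 6 = 114  ✓
C12: values 6 < 16 < 19  ✓

Constraints 1 and 10 do not hold.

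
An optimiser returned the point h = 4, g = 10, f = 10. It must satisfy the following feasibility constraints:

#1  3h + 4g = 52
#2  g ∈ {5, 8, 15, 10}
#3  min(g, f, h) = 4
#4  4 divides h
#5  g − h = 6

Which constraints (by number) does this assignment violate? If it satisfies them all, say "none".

#1 3h + 4g = 3(4) + 4(10) = 52  ✔
#2 g = 10 is in {5, 8, 15, 10}  ✔
#3 min(10, 10, 4) = 4  ✔
#4 4 / 4 = 1, so 4 divides 4  ✔
#5 g − h = 10 − 4 = 6  ✔

No violations.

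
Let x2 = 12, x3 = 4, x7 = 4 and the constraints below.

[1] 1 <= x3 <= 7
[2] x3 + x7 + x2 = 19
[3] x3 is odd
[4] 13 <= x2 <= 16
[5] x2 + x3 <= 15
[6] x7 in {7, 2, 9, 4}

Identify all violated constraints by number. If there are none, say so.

[1] x3 = 4 lies in [1, 7] — holds.
[2] x3 + x7 + x2 = 4 + 4 + 12 = 20, not 19 — fails.
[3] x3 = 4 is even — fails.
[4] x2 = 12 is outside [13, 16] — fails.
[5] x2 + x3 = 12 + 4 = 16; 16 > 15, bound 15 not met — fails.
[6] x7 = 4 is in {7, 2, 9, 4} — holds.

Violated: 2, 3, 4, and 5.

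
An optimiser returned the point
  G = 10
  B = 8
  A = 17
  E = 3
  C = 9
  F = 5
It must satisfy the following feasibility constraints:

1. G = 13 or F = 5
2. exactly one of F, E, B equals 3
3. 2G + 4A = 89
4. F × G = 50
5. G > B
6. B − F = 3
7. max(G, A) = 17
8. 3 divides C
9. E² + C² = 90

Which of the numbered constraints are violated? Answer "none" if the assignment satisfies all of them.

No — constraint 3 is not satisfied.

1. G = 10 ≠ 13, but F = 5 = 5 (second disjunct)  ✔
2. F=5, E=3, B=8; 1 of them equals 3  ✔
3. 2G + 4A = 2(10) + 4(17) = 88, not 89  ✘
4. F × G = 5 × 10 = 50  ✔
5. G = 10, B = 8; 10 > 8  ✔
6. B − F = 8 − 5 = 3  ✔
7. max(10, 17) = 17  ✔
8. 9 / 3 = 3, so 3 divides 9  ✔
9. E² + C² = 3² + 9² = 9 + 81 = 90  ✔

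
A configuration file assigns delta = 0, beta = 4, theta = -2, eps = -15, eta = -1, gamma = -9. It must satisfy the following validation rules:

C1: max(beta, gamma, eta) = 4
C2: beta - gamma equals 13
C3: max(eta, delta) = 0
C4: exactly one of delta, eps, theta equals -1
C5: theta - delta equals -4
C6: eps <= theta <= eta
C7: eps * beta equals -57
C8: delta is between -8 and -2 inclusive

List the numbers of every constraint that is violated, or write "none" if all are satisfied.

C1: max(4, -9, -1) = 4 — satisfied.
C2: beta - gamma = 4 - (-9) = 13 — satisfied.
C3: max(-1, 0) = 0 — satisfied.
C4: delta=0, eps=-15, theta=-2; 0 of them equal -1, not exactly one — violated.
C5: theta - delta = -2 - 0 = -2, not -4 — violated.
C6: values -15 <= -2 <= -1 — satisfied.
C7: eps * beta = -15 * 4 = -60, not -57 — violated.
C8: delta = 0 is outside [-8, -2] — violated.

No — constraints 4, 5, 7, 8 are not satisfied.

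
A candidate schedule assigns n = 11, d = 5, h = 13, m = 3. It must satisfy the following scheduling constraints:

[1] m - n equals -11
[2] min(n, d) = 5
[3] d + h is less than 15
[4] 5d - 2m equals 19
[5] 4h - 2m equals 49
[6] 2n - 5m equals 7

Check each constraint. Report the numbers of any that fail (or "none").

[1] m - n = 3 - 11 = -8, not -11 — violated.
[2] min(11, 5) = 5 — OK.
[3] d + h = 5 + 13 = 18; 18 ≥ 15, bound 15 not met — violated.
[4] 5d - 2m = 5(5) - 2(3) = 19 — OK.
[5] 4h - 2m = 4(13) - 2(3) = 46, not 49 — violated.
[6] 2n - 5m = 2(11) - 5(3) = 7 — OK.

Constraints 1, 3, and 5 do not hold.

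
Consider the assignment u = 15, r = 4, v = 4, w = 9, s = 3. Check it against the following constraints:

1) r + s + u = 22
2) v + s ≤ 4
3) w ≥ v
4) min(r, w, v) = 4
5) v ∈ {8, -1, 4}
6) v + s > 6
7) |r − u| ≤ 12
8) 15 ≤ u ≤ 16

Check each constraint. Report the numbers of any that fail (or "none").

1) r + s + u = 4 + 3 + 15 = 22  ✔
2) v + s = 4 + 3 = 7; 7 > 4, bound 4 not met  ✘
3) w = 9, v = 4; 9 ≥ 4  ✔
4) min(4, 9, 4) = 4  ✔
5) v = 4 is in {8, -1, 4}  ✔
6) v + s = 4 + 3 = 7; 7 > 6  ✔
7) |4 − 15| = 11; 11 ≤ 12  ✔
8) u = 15 lies in [15, 16]  ✔

The assignment fails constraint 2.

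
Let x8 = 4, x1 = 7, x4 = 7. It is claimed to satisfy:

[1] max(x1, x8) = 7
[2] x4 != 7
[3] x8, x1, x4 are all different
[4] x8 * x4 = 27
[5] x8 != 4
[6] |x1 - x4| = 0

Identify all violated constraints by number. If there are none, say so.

Constraints 2, 3, 4, 5 do not hold.

[1] max(7, 4) = 7  OK
[2] x4 = 7, but 7 is required to differ  FAIL
[3] x1 = x4 = 7, not all different  FAIL
[4] x8 * x4 = 4 * 7 = 28, not 27  FAIL
[5] x8 = 4, but 4 is required to differ  FAIL
[6] |7 - 7| = 0  OK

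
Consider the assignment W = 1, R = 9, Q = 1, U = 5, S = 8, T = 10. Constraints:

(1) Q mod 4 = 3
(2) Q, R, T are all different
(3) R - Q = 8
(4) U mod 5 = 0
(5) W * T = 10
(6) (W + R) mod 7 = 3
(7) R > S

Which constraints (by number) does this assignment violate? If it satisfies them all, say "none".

No — constraint 1 is not satisfied.

(1) 1 mod 4 = 1, not 3 — violated.
(2) values 1, 9, 10 are pairwise distinct — OK.
(3) R - Q = 9 - 1 = 8 — OK.
(4) 5 mod 5 = 0 — OK.
(5) W * T = 1 * 10 = 10 — OK.
(6) W + R = 10; 10 mod 7 = 3 — OK.
(7) R = 9, S = 8; 9 > 8 — OK.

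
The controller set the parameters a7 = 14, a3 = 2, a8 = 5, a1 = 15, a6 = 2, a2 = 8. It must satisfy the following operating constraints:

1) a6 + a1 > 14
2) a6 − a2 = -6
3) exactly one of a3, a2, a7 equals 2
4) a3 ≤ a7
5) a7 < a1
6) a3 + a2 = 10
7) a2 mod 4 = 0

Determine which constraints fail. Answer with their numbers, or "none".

All constraints are satisfied.

1) a6 + a1 = 2 + 15 = 17; 17 > 14 — satisfied.
2) a6 − a2 = 2 − 8 = -6 — satisfied.
3) a3=2, a2=8, a7=14; 1 of them equals 2 — satisfied.
4) a3 = 2, a7 = 14; 2 ≤ 14 — satisfied.
5) a7 = 14, a1 = 15; 14 < 15 — satisfied.
6) a3 + a2 = 2 + 8 = 10 — satisfied.
7) 8 mod 4 = 0 — satisfied.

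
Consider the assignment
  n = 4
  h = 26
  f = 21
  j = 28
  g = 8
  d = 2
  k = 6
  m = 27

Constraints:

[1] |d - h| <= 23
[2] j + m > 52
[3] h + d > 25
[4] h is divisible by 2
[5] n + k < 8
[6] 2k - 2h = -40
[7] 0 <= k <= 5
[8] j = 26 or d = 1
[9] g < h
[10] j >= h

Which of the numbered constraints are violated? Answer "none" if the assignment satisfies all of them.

[1] |2 - 26| = 24; 24 > 23, exceeds bound 23 — violated.
[2] j + m = 28 + 27 = 55; 55 > 52 — OK.
[3] h + d = 26 + 2 = 28; 28 > 25 — OK.
[4] 26 / 2 = 13, so 2 divides 26 — OK.
[5] n + k = 4 + 6 = 10; 10 ≥ 8, bound 8 not met — violated.
[6] 2k - 2h = 2(6) - 2(26) = -40 — OK.
[7] k = 6 is outside [0, 5] — violated.
[8] j = 28 ≠ 26 and d = 2 ≠ 1; both disjuncts false — violated.
[9] g = 8, h = 26; 8 < 26 — OK.
[10] j = 28, h = 26; 28 ≥ 26 — OK.

No — constraints 1, 5, 7, 8 are not satisfied.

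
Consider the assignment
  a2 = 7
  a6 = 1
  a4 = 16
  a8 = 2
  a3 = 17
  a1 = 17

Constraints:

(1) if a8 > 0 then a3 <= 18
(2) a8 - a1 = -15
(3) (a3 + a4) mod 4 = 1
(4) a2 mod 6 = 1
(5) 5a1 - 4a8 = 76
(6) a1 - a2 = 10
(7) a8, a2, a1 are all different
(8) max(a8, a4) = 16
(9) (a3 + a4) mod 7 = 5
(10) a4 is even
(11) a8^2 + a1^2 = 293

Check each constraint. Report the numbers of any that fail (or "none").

(1) a8 = 2 > 0, so we need a3 ≤ 18; a3 = 17 ≤ 18  ✓
(2) a8 - a1 = 2 - 17 = -15  ✓
(3) a3 + a4 = 33; 33 mod 4 = 1  ✓
(4) 7 mod 6 = 1  ✓
(5) 5a1 - 4a8 = 5(17) - 4(2) = 77, not 76  ✗
(6) a1 - a2 = 17 - 7 = 10  ✓
(7) values 2, 7, 17 are pairwise distinct  ✓
(8) max(2, 16) = 16  ✓
(9) a3 + a4 = 33; 33 mod 7 = 5  ✓
(10) a4 = 16 is even  ✓
(11) a8^2 + a1^2 = 2^2 + 17^2 = 4 + 289 = 293  ✓

Violated: 5.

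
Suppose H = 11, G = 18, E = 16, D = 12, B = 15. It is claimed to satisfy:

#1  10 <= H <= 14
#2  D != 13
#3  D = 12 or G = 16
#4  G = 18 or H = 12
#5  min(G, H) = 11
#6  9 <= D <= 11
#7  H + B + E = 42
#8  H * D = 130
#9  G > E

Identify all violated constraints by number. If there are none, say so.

No — constraints 6 and 8 are not satisfied.

#1 H = 11 lies in [10, 14] — satisfied.
#2 D = 12, and 12 ≠ 13 — satisfied.
#3 D = 12 = 12 (first disjunct) — satisfied.
#4 G = 18 = 18 (first disjunct) — satisfied.
#5 min(18, 11) = 11 — satisfied.
#6 D = 12 is outside [9, 11] — violated.
#7 H + B + E = 11 + 15 + 16 = 42 — satisfied.
#8 H * D = 11 * 12 = 132, not 130 — violated.
#9 G = 18, E = 16; 18 > 16 — satisfied.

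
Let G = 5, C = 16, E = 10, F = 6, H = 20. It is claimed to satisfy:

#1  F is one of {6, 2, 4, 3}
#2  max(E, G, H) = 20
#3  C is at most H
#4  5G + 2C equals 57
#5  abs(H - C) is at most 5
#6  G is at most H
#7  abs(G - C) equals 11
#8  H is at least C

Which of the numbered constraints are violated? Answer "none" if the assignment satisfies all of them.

No violations.

#1 F = 6 is in {6, 2, 4, 3} — holds.
#2 max(10, 5, 20) = 20 — holds.
#3 C = 16, H = 20; 16 ≤ 20 — holds.
#4 5G + 2C = 5(5) + 2(16) = 57 — holds.
#5 abs(20 - 16) = 4; 4 ≤ 5 — holds.
#6 G = 5, H = 20; 5 ≤ 20 — holds.
#7 abs(5 - 16) = 11 — holds.
#8 H = 20, C = 16; 20 ≥ 16 — holds.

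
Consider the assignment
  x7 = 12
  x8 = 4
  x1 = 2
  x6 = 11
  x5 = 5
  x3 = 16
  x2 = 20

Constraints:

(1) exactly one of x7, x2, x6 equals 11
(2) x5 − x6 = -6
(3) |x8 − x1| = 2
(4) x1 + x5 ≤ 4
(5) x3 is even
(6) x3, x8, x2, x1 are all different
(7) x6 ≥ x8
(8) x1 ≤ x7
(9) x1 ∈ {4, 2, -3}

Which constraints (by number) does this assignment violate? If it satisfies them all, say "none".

No — constraint 4 is not satisfied.

(1) x7=12, x2=20, x6=11; 1 of them equals 11  yes
(2) x5 − x6 = 5 − 11 = -6  yes
(3) |4 − 2| = 2  yes
(4) x1 + x5 = 2 + 5 = 7; 7 > 4, bound 4 not met  no
(5) x3 = 16 is even  yes
(6) values 16, 4, 20, 2 are pairwise distinct  yes
(7) x6 = 11, x8 = 4; 11 ≥ 4  yes
(8) x1 = 2, x7 = 12; 2 ≤ 12  yes
(9) x1 = 2 is in {4, 2, -3}  yes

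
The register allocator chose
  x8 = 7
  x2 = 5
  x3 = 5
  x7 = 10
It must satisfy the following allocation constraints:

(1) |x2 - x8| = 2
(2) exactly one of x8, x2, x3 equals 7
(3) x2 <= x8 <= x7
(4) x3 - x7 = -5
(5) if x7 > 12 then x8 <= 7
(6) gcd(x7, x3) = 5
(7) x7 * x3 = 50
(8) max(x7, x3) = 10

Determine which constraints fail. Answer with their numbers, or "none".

(1) |5 - 7| = 2  holds
(2) x8=7, x2=5, x3=5; 1 of them equals 7  holds
(3) values 5 <= 7 <= 10  holds
(4) x3 - x7 = 5 - 10 = -5  holds
(5) x7 = 10, not > 12; antecedent false, conditional vacuously true  holds
(6) gcd(10, 5) = 5  holds
(7) x7 * x3 = 10 * 5 = 50  holds
(8) max(10, 5) = 10  holds

All constraints are satisfied.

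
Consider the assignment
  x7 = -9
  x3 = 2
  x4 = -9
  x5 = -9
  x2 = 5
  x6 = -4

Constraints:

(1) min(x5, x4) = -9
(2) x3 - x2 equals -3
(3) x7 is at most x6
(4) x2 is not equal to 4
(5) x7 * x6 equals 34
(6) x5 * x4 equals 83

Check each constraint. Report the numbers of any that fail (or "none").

(1) min(-9, -9) = -9 — satisfied.
(2) x3 - x2 = 2 - 5 = -3 — satisfied.
(3) x7 = -9, x6 = -4; -9 ≤ -4 — satisfied.
(4) x2 = 5, and 5 ≠ 4 — satisfied.
(5) x7 * x6 = -9 * (-4) = 36, not 34 — violated.
(6) x5 * x4 = -9 * (-9) = 81, not 83 — violated.

No — constraints 5 and 6 are not satisfied.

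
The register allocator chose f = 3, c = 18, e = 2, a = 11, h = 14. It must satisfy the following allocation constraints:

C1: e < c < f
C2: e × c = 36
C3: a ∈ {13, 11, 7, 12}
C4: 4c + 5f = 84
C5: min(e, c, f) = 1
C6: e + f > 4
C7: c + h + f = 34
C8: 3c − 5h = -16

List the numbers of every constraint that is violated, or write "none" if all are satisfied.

No — constraints 1, 4, 5, 7 are not satisfied.

C1: values 2, 18, 3; c = 18 is not < f = 3 — does not hold.
C2: e × c = 2 × 18 = 36 — holds.
C3: a = 11 is in {13, 11, 7, 12} — holds.
C4: 4c + 5f = 4(18) + 5(3) = 87, not 84 — does not hold.
C5: min(2, 18, 3) = 2, not 1 — does not hold.
C6: e + f = 2 + 3 = 5; 5 > 4 — holds.
C7: c + h + f = 18 + 14 + 3 = 35, not 34 — does not hold.
C8: 3c − 5h = 3(18) − 5(14) = -16 — holds.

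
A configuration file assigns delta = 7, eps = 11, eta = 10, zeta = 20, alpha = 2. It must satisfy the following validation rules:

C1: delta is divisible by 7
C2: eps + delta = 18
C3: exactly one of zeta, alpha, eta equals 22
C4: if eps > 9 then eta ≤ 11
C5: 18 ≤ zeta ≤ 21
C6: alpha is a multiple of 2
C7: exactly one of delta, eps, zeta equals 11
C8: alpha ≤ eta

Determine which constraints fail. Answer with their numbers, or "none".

Violated: 3.

C1: 7 / 7 = 1, so 7 divides 7  ✓
C2: eps + delta = 11 + 7 = 18  ✓
C3: zeta=20, alpha=2, eta=10; 0 of them equal 22, not exactly one  ✗
C4: eps = 11 > 9, so we need eta ≤ 11; eta = 10 ≤ 11  ✓
C5: zeta = 20 lies in [18, 21]  ✓
C6: 2 / 2 = 1, so 2 divides 2  ✓
C7: delta=7, eps=11, zeta=20; 1 of them equals 11  ✓
C8: alpha = 2, eta = 10; 2 ≤ 10  ✓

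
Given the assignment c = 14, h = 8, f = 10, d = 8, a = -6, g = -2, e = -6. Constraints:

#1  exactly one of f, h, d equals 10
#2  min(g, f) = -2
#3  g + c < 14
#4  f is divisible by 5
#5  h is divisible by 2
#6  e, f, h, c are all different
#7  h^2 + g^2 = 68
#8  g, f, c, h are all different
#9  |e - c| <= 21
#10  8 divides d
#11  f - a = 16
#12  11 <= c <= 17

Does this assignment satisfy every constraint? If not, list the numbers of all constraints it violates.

No violations.

#1 f=10, h=8, d=8; 1 of them equals 10  ✔
#2 min(-2, 10) = -2  ✔
#3 g + c = -2 + 14 = 12; 12 < 14  ✔
#4 10 / 5 = 2, so 5 divides 10  ✔
#5 8 / 2 = 4, so 2 divides 8  ✔
#6 values -6, 10, 8, 14 are pairwise distinct  ✔
#7 h^2 + g^2 = 8^2 + (-2)^2 = 64 + 4 = 68  ✔
#8 values -2, 10, 14, 8 are pairwise distinct  ✔
#9 |-6 - 14| = 20; 20 ≤ 21  ✔
#10 8 / 8 = 1, so 8 divides 8  ✔
#11 f - a = 10 - (-6) = 16  ✔
#12 c = 14 lies in [11, 17]  ✔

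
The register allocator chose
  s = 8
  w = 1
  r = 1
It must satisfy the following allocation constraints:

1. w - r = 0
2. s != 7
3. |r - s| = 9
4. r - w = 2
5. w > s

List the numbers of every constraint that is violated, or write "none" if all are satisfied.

1. w - r = 1 - 1 = 0  true
2. s = 8, and 8 ≠ 7  true
3. |1 - 8| = 7, not 9  false
4. r - w = 1 - 1 = 0, not 2  false
5. w = 1, s = 8; 1 ≤ 8 (want >)  false

Violated: 3, 4, and 5.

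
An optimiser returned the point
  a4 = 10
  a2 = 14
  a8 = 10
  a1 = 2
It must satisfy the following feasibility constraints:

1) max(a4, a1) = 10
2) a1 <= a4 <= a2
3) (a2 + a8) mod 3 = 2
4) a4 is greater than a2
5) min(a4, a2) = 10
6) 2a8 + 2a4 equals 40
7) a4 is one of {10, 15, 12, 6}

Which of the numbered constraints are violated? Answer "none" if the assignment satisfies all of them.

1) max(10, 2) = 10  ✔
2) values 2 <= 10 <= 14  ✔
3) a2 + a8 = 24; 24 mod 3 = 0, not 2  ✘
4) a4 = 10, a2 = 14; 10 ≤ 14 (want >)  ✘
5) min(10, 14) = 10  ✔
6) 2a8 + 2a4 = 2(10) + 2(10) = 40  ✔
7) a4 = 10 is in {10, 15, 12, 6}  ✔

The assignment fails constraints 3 and 4.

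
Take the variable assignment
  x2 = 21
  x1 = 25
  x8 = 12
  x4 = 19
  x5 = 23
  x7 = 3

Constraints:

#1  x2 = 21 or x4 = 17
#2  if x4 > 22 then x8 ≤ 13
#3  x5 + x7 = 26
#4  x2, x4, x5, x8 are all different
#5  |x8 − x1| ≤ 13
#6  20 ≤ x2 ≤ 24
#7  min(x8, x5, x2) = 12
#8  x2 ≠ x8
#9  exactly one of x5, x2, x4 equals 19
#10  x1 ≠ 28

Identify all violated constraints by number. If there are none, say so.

Yes — all constraints hold.

#1 x2 = 21 = 21 (first disjunct) — holds.
#2 x4 = 19, not > 22; antecedent false, conditional vacuously true — holds.
#3 x5 + x7 = 23 + 3 = 26 — holds.
#4 values 21, 19, 23, 12 are pairwise distinct — holds.
#5 |12 − 25| = 13; 13 ≤ 13 — holds.
#6 x2 = 21 lies in [20, 24] — holds.
#7 min(12, 23, 21) = 12 — holds.
#8 x2 = 21, x8 = 12; distinct — holds.
#9 x5=23, x2=21, x4=19; 1 of them equals 19 — holds.
#10 x1 = 25, and 25 ≠ 28 — holds.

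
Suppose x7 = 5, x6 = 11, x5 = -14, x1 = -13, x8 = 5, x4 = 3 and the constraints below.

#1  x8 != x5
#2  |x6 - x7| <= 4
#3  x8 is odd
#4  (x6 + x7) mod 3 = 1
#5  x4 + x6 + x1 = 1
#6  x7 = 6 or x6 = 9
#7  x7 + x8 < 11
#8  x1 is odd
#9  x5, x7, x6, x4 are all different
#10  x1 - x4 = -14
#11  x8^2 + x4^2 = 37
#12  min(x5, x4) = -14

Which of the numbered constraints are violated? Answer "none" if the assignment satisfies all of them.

The assignment fails constraints 2, 6, 10, and 11.

#1 x8 = 5, x5 = -14; distinct — holds.
#2 |11 - 5| = 6; 6 > 4, exceeds bound 4 — does not hold.
#3 x8 = 5 is odd — holds.
#4 x6 + x7 = 16; 16 mod 3 = 1 — holds.
#5 x4 + x6 + x1 = 3 + 11 + (-13) = 1 — holds.
#6 x7 = 5 ≠ 6 and x6 = 11 ≠ 9; both disjuncts false — does not hold.
#7 x7 + x8 = 5 + 5 = 10; 10 < 11 — holds.
#8 x1 = -13 is odd — holds.
#9 values -14, 5, 11, 3 are pairwise distinct — holds.
#10 x1 - x4 = -13 - 3 = -16, not -14 — does not hold.
#11 x8^2 + x4^2 = 5^2 + 3^2 = 25 + 9 = 34, not 37 — does not hold.
#12 min(-14, 3) = -14 — holds.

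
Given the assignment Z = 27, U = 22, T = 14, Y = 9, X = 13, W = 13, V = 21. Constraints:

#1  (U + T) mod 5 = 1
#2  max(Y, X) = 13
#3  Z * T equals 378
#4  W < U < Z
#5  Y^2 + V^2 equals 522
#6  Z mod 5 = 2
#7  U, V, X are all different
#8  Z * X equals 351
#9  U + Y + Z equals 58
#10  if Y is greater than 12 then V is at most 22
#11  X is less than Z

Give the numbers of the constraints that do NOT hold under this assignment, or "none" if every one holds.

Yes — all constraints hold.

#1 U + T = 36; 36 mod 5 = 1  holds
#2 max(9, 13) = 13  holds
#3 Z * T = 27 * 14 = 378  holds
#4 values 13 < 22 < 27  holds
#5 Y^2 + V^2 = 9^2 + 21^2 = 81 + 441 = 522  holds
#6 27 mod 5 = 2  holds
#7 values 22, 21, 13 are pairwise distinct  holds
#8 Z * X = 27 * 13 = 351  holds
#9 U + Y + Z = 22 + 9 + 27 = 58  holds
#10 Y = 9, not > 12; antecedent false, conditional vacuously true  holds
#11 X = 13, Z = 27; 13 < 27  holds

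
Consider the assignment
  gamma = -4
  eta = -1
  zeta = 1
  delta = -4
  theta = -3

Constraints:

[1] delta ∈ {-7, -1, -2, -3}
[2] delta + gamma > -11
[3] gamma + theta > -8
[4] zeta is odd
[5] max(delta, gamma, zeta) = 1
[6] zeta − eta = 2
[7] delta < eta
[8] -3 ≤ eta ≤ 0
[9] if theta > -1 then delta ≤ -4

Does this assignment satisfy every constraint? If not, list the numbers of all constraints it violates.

[1] delta = -4 is not in {-7, -1, -2, -3}  fails
[2] delta + gamma = -4 + (-4) = -8; -8 > -11  holds
[3] gamma + theta = -4 + (-3) = -7; -7 > -8  holds
[4] zeta = 1 is odd  holds
[5] max(-4, -4, 1) = 1  holds
[6] zeta − eta = 1 − (-1) = 2  holds
[7] delta = -4, eta = -1; -4 < -1  holds
[8] eta = -1 lies in [-3, 0]  holds
[9] theta = -3, not > -1; antecedent false, conditional vacuously true  holds

The assignment fails constraint 1.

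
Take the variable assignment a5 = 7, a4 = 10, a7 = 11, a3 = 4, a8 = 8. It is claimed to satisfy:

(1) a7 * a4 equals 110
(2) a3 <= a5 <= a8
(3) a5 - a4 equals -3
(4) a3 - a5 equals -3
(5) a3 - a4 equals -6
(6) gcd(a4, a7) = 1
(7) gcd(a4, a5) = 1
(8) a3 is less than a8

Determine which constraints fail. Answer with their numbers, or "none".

(1) a7 * a4 = 11 * 10 = 110  ✔
(2) values 4 <= 7 <= 8  ✔
(3) a5 - a4 = 7 - 10 = -3  ✔
(4) a3 - a5 = 4 - 7 = -3  ✔
(5) a3 - a4 = 4 - 10 = -6  ✔
(6) gcd(10, 11) = 1  ✔
(7) gcd(10, 7) = 1  ✔
(8) a3 = 4, a8 = 8; 4 < 8  ✔

The assignment satisfies every constraint.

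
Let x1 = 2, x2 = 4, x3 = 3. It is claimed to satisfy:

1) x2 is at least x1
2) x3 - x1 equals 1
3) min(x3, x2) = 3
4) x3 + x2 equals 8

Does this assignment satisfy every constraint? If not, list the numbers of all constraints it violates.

No — constraint 4 is not satisfied.

1) x2 = 4, x1 = 2; 4 ≥ 2  holds
2) x3 - x1 = 3 - 2 = 1  holds
3) min(3, 4) = 3  holds
4) x3 + x2 = 3 + 4 = 7, not 8  fails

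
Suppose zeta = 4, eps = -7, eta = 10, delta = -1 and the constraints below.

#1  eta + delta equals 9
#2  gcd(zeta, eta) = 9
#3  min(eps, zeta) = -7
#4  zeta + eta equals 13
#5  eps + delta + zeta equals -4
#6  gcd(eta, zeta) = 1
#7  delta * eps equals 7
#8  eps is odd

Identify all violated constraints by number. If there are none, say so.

#1 eta + delta = 10 + (-1) = 9 — holds.
#2 gcd(4, 10) = 2, not 9 — fails.
#3 min(-7, 4) = -7 — holds.
#4 zeta + eta = 4 + 10 = 14, not 13 — fails.
#5 eps + delta + zeta = -7 + (-1) + 4 = -4 — holds.
#6 gcd(10, 4) = 2, not 1 — fails.
#7 delta * eps = -1 * (-7) = 7 — holds.
#8 eps = -7 is odd — holds.

The assignment fails constraints 2, 4, 6.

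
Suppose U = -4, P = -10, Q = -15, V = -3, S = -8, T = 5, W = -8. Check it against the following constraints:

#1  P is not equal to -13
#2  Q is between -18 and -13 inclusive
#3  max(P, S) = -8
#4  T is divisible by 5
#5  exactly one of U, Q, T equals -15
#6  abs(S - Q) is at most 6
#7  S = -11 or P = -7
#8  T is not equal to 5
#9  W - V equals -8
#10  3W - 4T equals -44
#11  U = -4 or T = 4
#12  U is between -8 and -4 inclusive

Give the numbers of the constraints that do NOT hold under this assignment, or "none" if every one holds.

#1 P = -10, and -10 ≠ -13 — holds.
#2 Q = -15 lies in [-18, -13] — holds.
#3 max(-10, -8) = -8 — holds.
#4 5 / 5 = 1, so 5 divides 5 — holds.
#5 U=-4, Q=-15, T=5; 1 of them equals -15 — holds.
#6 abs(-8 - (-15)) = 7; 7 > 6, exceeds bound 6 — does not hold.
#7 S = -8 ≠ -11 and P = -10 ≠ -7; both disjuncts false — does not hold.
#8 T = 5, but 5 is required to differ — does not hold.
#9 W - V = -8 - (-3) = -5, not -8 — does not hold.
#10 3W - 4T = 3(-8) - 4(5) = -44 — holds.
#11 U = -4 = -4 (first disjunct) — holds.
#12 U = -4 lies in [-8, -4] — holds.

Violated: 6, 7, 8, and 9.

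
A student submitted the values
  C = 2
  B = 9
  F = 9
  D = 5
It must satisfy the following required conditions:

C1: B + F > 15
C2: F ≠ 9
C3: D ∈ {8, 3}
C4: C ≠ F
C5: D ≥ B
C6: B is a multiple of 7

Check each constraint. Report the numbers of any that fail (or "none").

The assignment fails constraints 2, 3, 5, and 6.

C1: B + F = 9 + 9 = 18; 18 > 15  holds
C2: F = 9, but 9 is required to differ  fails
C3: D = 5 is not in {8, 3}  fails
C4: C = 2, F = 9; distinct  holds
C5: D = 5, B = 9; 5 < 9 (want ≥)  fails
C6: 9 = 7×1 + 2, so 7 does not divide 9  fails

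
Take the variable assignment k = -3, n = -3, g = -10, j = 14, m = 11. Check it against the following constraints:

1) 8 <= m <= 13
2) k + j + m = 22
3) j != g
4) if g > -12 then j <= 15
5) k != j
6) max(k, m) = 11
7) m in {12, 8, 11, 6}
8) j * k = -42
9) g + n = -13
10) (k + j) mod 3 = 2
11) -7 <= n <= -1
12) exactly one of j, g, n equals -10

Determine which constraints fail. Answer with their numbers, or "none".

1) m = 11 lies in [8, 13] — holds.
2) k + j + m = -3 + 14 + 11 = 22 — holds.
3) j = 14, g = -10; distinct — holds.
4) g = -10 > -12, so we need j ≤ 15; j = 14 ≤ 15 — holds.
5) k = -3, j = 14; distinct — holds.
6) max(-3, 11) = 11 — holds.
7) m = 11 is in {12, 8, 11, 6} — holds.
8) j * k = 14 * (-3) = -42 — holds.
9) g + n = -10 + (-3) = -13 — holds.
10) k + j = 11; 11 mod 3 = 2 — holds.
11) n = -3 lies in [-7, -1] — holds.
12) j=14, g=-10, n=-3; 1 of them equals -10 — holds.

Yes — all constraints hold.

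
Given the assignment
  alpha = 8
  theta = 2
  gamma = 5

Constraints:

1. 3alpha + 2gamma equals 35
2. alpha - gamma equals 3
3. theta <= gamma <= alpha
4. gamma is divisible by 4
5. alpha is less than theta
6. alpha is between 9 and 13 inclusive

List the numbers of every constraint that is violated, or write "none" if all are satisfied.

1. 3alpha + 2gamma = 3(8) + 2(5) = 34, not 35 — does not hold.
2. alpha - gamma = 8 - 5 = 3 — holds.
3. values 2 <= 5 <= 8 — holds.
4. 5 = 4*1 + 1, so 4 does not divide 5 — does not hold.
5. alpha = 8, theta = 2; 8 ≥ 2 (want <) — does not hold.
6. alpha = 8 is outside [9, 13] — does not hold.

Constraints 1, 4, 5, and 6 are violated.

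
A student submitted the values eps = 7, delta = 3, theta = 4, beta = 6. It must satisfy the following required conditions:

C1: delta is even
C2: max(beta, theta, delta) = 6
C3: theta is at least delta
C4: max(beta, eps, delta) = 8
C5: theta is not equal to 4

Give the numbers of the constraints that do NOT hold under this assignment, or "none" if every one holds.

C1: delta = 3 is odd  FAIL
C2: max(6, 4, 3) = 6  OK
C3: theta = 4, delta = 3; 4 ≥ 3  OK
C4: max(6, 7, 3) = 7, not 8  FAIL
C5: theta = 4, but 4 is required to differ  FAIL

Violated: 1, 4, and 5.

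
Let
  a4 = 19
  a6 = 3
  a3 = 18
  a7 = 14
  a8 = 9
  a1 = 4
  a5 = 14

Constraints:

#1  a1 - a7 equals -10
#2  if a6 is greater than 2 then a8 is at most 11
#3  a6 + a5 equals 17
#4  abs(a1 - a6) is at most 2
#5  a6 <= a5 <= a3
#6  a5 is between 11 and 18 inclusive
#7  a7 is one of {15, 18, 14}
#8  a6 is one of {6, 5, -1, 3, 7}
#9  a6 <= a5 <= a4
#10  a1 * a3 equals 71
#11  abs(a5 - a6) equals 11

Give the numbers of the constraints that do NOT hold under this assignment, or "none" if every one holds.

Violated: 10.

#1 a1 - a7 = 4 - 14 = -10 — OK.
#2 a6 = 3 > 2, so we need a8 ≤ 11; a8 = 9 ≤ 11 — OK.
#3 a6 + a5 = 3 + 14 = 17 — OK.
#4 abs(4 - 3) = 1; 1 ≤ 2 — OK.
#5 values 3 <= 14 <= 18 — OK.
#6 a5 = 14 lies in [11, 18] — OK.
#7 a7 = 14 is in {15, 18, 14} — OK.
#8 a6 = 3 is in {6, 5, -1, 3, 7} — OK.
#9 values 3 <= 14 <= 19 — OK.
#10 a1 * a3 = 4 * 18 = 72, not 71 — violated.
#11 abs(14 - 3) = 11 — OK.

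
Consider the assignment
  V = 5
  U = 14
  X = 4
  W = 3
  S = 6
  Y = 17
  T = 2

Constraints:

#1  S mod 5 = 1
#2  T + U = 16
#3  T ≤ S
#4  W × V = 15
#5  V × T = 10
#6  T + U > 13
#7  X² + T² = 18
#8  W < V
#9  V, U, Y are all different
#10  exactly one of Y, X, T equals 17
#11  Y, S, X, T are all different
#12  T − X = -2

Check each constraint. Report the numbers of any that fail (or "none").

Violated: 7.

#1 6 mod 5 = 1 — OK.
#2 T + U = 2 + 14 = 16 — OK.
#3 T = 2, S = 6; 2 ≤ 6 — OK.
#4 W × V = 3 × 5 = 15 — OK.
#5 V × T = 5 × 2 = 10 — OK.
#6 T + U = 2 + 14 = 16; 16 > 13 — OK.
#7 X² + T² = 4² + 2² = 16 + 4 = 20, not 18 — violated.
#8 W = 3, V = 5; 3 < 5 — OK.
#9 values 5, 14, 17 are pairwise distinct — OK.
#10 Y=17, X=4, T=2; 1 of them equals 17 — OK.
#11 values 17, 6, 4, 2 are pairwise distinct — OK.
#12 T − X = 2 − 4 = -2 — OK.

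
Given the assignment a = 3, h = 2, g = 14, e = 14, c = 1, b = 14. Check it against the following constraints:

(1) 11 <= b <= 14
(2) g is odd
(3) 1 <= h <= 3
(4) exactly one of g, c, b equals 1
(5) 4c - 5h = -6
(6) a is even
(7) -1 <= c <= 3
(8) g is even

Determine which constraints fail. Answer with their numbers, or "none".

Constraints 2 and 6 are violated.

(1) b = 14 lies in [11, 14]  OK
(2) g = 14 is even  FAIL
(3) h = 2 lies in [1, 3]  OK
(4) g=14, c=1, b=14; 1 of them equals 1  OK
(5) 4c - 5h = 4(1) - 5(2) = -6  OK
(6) a = 3 is odd  FAIL
(7) c = 1 lies in [-1, 3]  OK
(8) g = 14 is even  OK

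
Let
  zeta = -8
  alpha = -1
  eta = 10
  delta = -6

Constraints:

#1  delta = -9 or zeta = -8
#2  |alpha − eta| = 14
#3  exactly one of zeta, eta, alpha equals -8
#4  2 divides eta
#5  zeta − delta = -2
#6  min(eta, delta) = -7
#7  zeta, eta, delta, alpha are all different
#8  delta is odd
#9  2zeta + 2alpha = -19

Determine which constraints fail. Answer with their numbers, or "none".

Violated: 2, 6, 8, and 9.

#1 delta = -6 ≠ -9, but zeta = -8 = -8 (second disjunct) — holds.
#2 |-1 − 10| = 11, not 14 — fails.
#3 zeta=-8, eta=10, alpha=-1; 1 of them equals -8 — holds.
#4 10 / 2 = 5, so 2 divides 10 — holds.
#5 zeta − delta = -8 − (-6) = -2 — holds.
#6 min(10, -6) = -6, not -7 — fails.
#7 values -8, 10, -6, -1 are pairwise distinct — holds.
#8 delta = -6 is even — fails.
#9 2zeta + 2alpha = 2(-8) + 2(-1) = -18, not -19 — fails.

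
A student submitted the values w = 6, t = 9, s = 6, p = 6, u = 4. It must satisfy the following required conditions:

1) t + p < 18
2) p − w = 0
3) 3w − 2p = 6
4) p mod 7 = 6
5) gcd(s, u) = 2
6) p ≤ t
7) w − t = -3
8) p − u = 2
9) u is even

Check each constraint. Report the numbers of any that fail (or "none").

No violations.

1) t + p = 9 + 6 = 15; 15 < 18  OK
2) p − w = 6 − 6 = 0  OK
3) 3w − 2p = 3(6) − 2(6) = 6  OK
4) 6 mod 7 = 6  OK
5) gcd(6, 4) = 2  OK
6) p = 6, t = 9; 6 ≤ 9  OK
7) w − t = 6 − 9 = -3  OK
8) p − u = 6 − 4 = 2  OK
9) u = 4 is even  OK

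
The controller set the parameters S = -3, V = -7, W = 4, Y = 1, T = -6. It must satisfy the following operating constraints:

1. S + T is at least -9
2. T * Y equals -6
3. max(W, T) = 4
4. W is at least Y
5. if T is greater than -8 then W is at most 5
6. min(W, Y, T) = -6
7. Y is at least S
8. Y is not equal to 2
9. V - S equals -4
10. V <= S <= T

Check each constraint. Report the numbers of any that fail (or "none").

Constraint 10 does not hold.

1. S + T = -3 + (-6) = -9; -9 ≥ -9 — satisfied.
2. T * Y = -6 * 1 = -6 — satisfied.
3. max(4, -6) = 4 — satisfied.
4. W = 4, Y = 1; 4 ≥ 1 — satisfied.
5. T = -6 > -8, so we need W ≤ 5; W = 4 ≤ 5 — satisfied.
6. min(4, 1, -6) = -6 — satisfied.
7. Y = 1, S = -3; 1 ≥ -3 — satisfied.
8. Y = 1, and 1 ≠ 2 — satisfied.
9. V - S = -7 - (-3) = -4 — satisfied.
10. values -7, -3, -6; S = -3 is not <= T = -6 — violated.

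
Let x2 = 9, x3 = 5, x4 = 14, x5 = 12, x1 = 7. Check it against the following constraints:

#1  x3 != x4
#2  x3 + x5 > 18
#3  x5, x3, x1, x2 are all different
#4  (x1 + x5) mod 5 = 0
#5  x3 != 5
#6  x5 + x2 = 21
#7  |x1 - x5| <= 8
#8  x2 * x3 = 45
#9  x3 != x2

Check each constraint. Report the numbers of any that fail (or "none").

#1 x3 = 5, x4 = 14; distinct — holds.
#2 x3 + x5 = 5 + 12 = 17; 17 ≤ 18, bound 18 not met — fails.
#3 values 12, 5, 7, 9 are pairwise distinct — holds.
#4 x1 + x5 = 19; 19 mod 5 = 4, not 0 — fails.
#5 x3 = 5, but 5 is required to differ — fails.
#6 x5 + x2 = 12 + 9 = 21 — holds.
#7 |7 - 12| = 5; 5 ≤ 8 — holds.
#8 x2 * x3 = 9 * 5 = 45 — holds.
#9 x3 = 5, x2 = 9; distinct — holds.

No — constraints 2, 4, and 5 are not satisfied.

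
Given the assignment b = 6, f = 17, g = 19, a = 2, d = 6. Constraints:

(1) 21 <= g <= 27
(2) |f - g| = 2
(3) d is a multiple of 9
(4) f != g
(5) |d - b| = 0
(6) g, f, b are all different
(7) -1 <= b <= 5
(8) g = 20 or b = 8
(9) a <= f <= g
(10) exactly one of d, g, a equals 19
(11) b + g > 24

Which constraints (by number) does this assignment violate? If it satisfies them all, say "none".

(1) g = 19 is outside [21, 27] — fails.
(2) |17 - 19| = 2 — holds.
(3) 6 = 9*0 + 6, so 9 does not divide 6 — fails.
(4) f = 17, g = 19; distinct — holds.
(5) |6 - 6| = 0 — holds.
(6) values 19, 17, 6 are pairwise distinct — holds.
(7) b = 6 is outside [-1, 5] — fails.
(8) g = 19 ≠ 20 and b = 6 ≠ 8; both disjuncts false — fails.
(9) values 2 <= 17 <= 19 — holds.
(10) d=6, g=19, a=2; 1 of them equals 19 — holds.
(11) b + g = 6 + 19 = 25; 25 > 24 — holds.

No — constraints 1, 3, 7, and 8 are not satisfied.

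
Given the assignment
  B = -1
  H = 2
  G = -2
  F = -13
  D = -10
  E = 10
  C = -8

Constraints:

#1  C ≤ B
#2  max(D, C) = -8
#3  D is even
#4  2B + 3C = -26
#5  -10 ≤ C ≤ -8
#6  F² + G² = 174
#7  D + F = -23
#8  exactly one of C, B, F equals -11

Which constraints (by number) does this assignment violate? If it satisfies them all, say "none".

Violated: 6 and 8.

#1 C = -8, B = -1; -8 ≤ -1 — holds.
#2 max(-10, -8) = -8 — holds.
#3 D = -10 is even — holds.
#4 2B + 3C = 2(-1) + 3(-8) = -26 — holds.
#5 C = -8 lies in [-10, -8] — holds.
#6 F² + G² = (-13)² + (-2)² = 169 + 4 = 173, not 174 — does not hold.
#7 D + F = -10 + (-13) = -23 — holds.
#8 C=-8, B=-1, F=-13; 0 of them equal -11, not exactly one — does not hold.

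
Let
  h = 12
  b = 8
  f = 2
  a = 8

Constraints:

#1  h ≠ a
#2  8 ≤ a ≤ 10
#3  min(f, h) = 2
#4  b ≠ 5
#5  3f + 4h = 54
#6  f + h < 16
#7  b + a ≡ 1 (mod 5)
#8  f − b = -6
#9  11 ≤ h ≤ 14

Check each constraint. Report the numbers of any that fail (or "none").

#1 h = 12, a = 8; distinct — holds.
#2 a = 8 lies in [8, 10] — holds.
#3 min(2, 12) = 2 — holds.
#4 b = 8, and 8 ≠ 5 — holds.
#5 3f + 4h = 3(2) + 4(12) = 54 — holds.
#6 f + h = 2 + 12 = 14; 14 < 16 — holds.
#7 b + a = 16; 16 mod 5 = 1 — holds.
#8 f − b = 2 − 8 = -6 — holds.
#9 h = 12 lies in [11, 14] — holds.

The assignment satisfies every constraint.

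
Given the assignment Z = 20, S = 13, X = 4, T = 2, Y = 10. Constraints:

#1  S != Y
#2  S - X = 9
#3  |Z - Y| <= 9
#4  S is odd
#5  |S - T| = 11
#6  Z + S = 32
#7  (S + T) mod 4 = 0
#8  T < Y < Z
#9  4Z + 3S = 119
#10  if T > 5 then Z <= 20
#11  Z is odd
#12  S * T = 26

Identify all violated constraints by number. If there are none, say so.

#1 S = 13, Y = 10; distinct — holds.
#2 S - X = 13 - 4 = 9 — holds.
#3 |20 - 10| = 10; 10 > 9, exceeds bound 9 — fails.
#4 S = 13 is odd — holds.
#5 |13 - 2| = 11 — holds.
#6 Z + S = 20 + 13 = 33, not 32 — fails.
#7 S + T = 15; 15 mod 4 = 3, not 0 — fails.
#8 values 2 < 10 < 20 — holds.
#9 4Z + 3S = 4(20) + 3(13) = 119 — holds.
#10 T = 2, not > 5; antecedent false, conditional vacuously true — holds.
#11 Z = 20 is even — fails.
#12 S * T = 13 * 2 = 26 — holds.

No — constraints 3, 6, 7, and 11 are not satisfied.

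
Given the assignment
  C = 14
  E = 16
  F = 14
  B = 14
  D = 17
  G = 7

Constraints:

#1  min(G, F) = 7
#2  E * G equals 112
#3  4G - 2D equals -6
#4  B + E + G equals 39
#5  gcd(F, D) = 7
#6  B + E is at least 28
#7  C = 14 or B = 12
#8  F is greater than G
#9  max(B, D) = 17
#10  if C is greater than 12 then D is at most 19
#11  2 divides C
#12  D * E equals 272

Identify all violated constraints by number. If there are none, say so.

Constraints 4, 5 are violated.

#1 min(7, 14) = 7 — satisfied.
#2 E * G = 16 * 7 = 112 — satisfied.
#3 4G - 2D = 4(7) - 2(17) = -6 — satisfied.
#4 B + E + G = 14 + 16 + 7 = 37, not 39 — violated.
#5 gcd(14, 17) = 1, not 7 — violated.
#6 B + E = 14 + 16 = 30; 30 ≥ 28 — satisfied.
#7 C = 14 = 14 (first disjunct) — satisfied.
#8 F = 14, G = 7; 14 > 7 — satisfied.
#9 max(14, 17) = 17 — satisfied.
#10 C = 14 > 12, so we need D ≤ 19; D = 17 ≤ 19 — satisfied.
#11 14 / 2 = 7, so 2 divides 14 — satisfied.
#12 D * E = 17 * 16 = 272 — satisfied.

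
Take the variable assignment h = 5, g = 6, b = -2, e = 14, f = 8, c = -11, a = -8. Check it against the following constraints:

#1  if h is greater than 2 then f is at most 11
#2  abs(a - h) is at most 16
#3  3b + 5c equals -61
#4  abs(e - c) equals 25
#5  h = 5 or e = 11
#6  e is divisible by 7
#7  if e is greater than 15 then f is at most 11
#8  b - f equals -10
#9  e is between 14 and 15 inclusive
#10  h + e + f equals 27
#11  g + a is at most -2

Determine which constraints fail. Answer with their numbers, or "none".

The assignment satisfies every constraint.

#1 h = 5 > 2, so we need f ≤ 11; f = 8 ≤ 11  true
#2 abs(-8 - 5) = 13; 13 ≤ 16  true
#3 3b + 5c = 3(-2) + 5(-11) = -61  true
#4 abs(14 - (-11)) = 25  true
#5 h = 5 = 5 (first disjunct)  true
#6 14 / 7 = 2, so 7 divides 14  true
#7 e = 14, not > 15; antecedent false, conditional vacuously true  true
#8 b - f = -2 - 8 = -10  true
#9 e = 14 lies in [14, 15]  true
#10 h + e + f = 5 + 14 + 8 = 27  true
#11 g + a = 6 + (-8) = -2; -2 ≤ -2  true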